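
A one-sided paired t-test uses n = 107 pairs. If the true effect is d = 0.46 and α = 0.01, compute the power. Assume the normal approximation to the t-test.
Power ≈ 0.99

Power calculation (paired t-test, normal approximation):
z_β = d · √n - z_α
z_β = 0.46 · √107 - 2.326
z_β = 0.46 · 10.344 - 2.326
z_β = 2.432

Power = Φ(z_β) = Φ(2.432) ≈ 0.992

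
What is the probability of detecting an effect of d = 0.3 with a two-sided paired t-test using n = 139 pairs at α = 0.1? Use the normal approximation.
Power ≈ 0.97

Power calculation (paired t-test, normal approximation):
z_β = d · √n - z_{α/2}
z_β = 0.3 · √139 - 1.645
z_β = 0.3 · 11.790 - 1.645
z_β = 1.892

Power = Φ(z_β) = Φ(1.892) ≈ 0.971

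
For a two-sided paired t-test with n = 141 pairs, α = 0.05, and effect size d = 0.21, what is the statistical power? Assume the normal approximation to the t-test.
Power ≈ 0.70

Power calculation (paired t-test, normal approximation):
z_β = d · √n - z_{α/2}
z_β = 0.21 · √141 - 1.960
z_β = 0.21 · 11.874 - 1.960
z_β = 0.534

Power = Φ(z_β) = Φ(0.534) ≈ 0.703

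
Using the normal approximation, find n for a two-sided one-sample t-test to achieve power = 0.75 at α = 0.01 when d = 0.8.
n = 17

Sample size formula (one-sample t-test, normal approximation):
n = ((z_{α/2} + z_β) / d)²

z_{α/2} = 2.576 (for α = 0.01, two-sided)
z_β = 0.674 (for power = 0.75)
d = 0.8

n = ((2.576 + 0.674) / 0.8)²
n = (4.063)²
n ≈ 16.51
Round up to the next whole number: n = 17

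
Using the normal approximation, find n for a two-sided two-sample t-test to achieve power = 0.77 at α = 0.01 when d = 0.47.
n = 100 per group

Sample size formula (two-sample t-test, normal approximation):
n = 2 · ((z_{α/2} + z_β) / d)²

z_{α/2} = 2.576 (for α = 0.01, two-sided)
z_β = 0.739 (for power = 0.77)
d = 0.47

n = 2 · ((2.576 + 0.739) / 0.47)²
n = 2 · (7.053)²
n ≈ 99.49
Round up to the next whole number: n = 100 per group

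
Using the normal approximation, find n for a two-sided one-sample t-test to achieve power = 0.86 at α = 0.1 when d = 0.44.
n = 39

Sample size formula (one-sample t-test, normal approximation):
n = ((z_{α/2} + z_β) / d)²

z_{α/2} = 1.645 (for α = 0.1, two-sided)
z_β = 1.080 (for power = 0.86)
d = 0.44

n = ((1.645 + 1.080) / 0.44)²
n = (6.193)²
n ≈ 38.35
Round up to the next whole number: n = 39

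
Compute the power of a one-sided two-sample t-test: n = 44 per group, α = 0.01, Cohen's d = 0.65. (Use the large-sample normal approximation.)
Power ≈ 0.76

Power calculation (two-sample t-test, normal approximation):
z_β = d · √(n/2) - z_α
z_β = 0.65 · √(44/2) - 2.326
z_β = 0.65 · 4.690 - 2.326
z_β = 0.722

Power = Φ(z_β) = Φ(0.722) ≈ 0.765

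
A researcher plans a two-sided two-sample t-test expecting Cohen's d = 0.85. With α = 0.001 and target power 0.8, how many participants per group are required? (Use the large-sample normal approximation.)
n = 48 per group

Sample size formula (two-sample t-test, normal approximation):
n = 2 · ((z_{α/2} + z_β) / d)²

z_{α/2} = 3.291 (for α = 0.001, two-sided)
z_β = 0.842 (for power = 0.8)
d = 0.85

n = 2 · ((3.291 + 0.842) / 0.85)²
n = 2 · (4.862)²
n ≈ 47.28
Round up to the next whole number: n = 48 per group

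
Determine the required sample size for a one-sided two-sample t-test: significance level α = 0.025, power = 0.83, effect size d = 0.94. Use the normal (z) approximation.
n = 20 per group

Sample size formula (two-sample t-test, normal approximation):
n = 2 · ((z_α + z_β) / d)²

z_α = 1.960 (for α = 0.025, one-sided)
z_β = 0.954 (for power = 0.83)
d = 0.94

n = 2 · ((1.960 + 0.954) / 0.94)²
n = 2 · (3.100)²
n ≈ 19.22
Round up to the next whole number: n = 20 per group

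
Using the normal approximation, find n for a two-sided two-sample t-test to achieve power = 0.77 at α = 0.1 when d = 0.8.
n = 18 per group

Sample size formula (two-sample t-test, normal approximation):
n = 2 · ((z_{α/2} + z_β) / d)²

z_{α/2} = 1.645 (for α = 0.1, two-sided)
z_β = 0.739 (for power = 0.77)
d = 0.8

n = 2 · ((1.645 + 0.739) / 0.8)²
n = 2 · (2.980)²
n ≈ 17.76
Round up to the next whole number: n = 18 per group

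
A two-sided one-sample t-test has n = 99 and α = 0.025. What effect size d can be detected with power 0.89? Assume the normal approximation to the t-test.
d ≈ 0.35

Minimum detectable effect (one-sample t-test, normal approximation):
d = (z_{α/2} + z_β) / √n
d = (2.241 + 1.227) / √99
d = 3.468 / 9.950
d ≈ 0.35

By Cohen's convention (0.2 small / 0.5 medium / 0.8 large): small effect.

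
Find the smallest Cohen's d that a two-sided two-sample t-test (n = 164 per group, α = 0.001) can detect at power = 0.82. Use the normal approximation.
d ≈ 0.46

Minimum detectable effect (two-sample t-test, normal approximation):
d = (z_{α/2} + z_β) / √(n/2)
d = (3.291 + 0.915) / √(164/2)
d = 4.206 / 9.055
d ≈ 0.46

By Cohen's convention (0.2 small / 0.5 medium / 0.8 large): small effect.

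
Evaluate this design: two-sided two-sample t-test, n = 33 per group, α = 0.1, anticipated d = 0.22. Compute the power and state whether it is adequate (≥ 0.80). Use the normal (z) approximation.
Power ≈ 0.23; the study is underpowered (power < 0.80)

Power calculation (two-sample t-test, normal approximation):
z_β = d · √(n/2) - z_{α/2}
z_β = 0.22 · √(33/2) - 1.645
z_β = 0.22 · 4.062 - 1.645
z_β = -0.751

Power = Φ(z_β) = Φ(-0.751) ≈ 0.226

Effect size d = 0.22 is small by Cohen's convention (0.2/0.5/0.8).

Threshold: power ≥ 0.80 is conventionally adequate.
Power ≈ 0.23 → the study is underpowered (power < 0.80).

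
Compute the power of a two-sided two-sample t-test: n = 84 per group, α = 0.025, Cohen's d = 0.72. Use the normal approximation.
Power ≈ 0.99

Power calculation (two-sample t-test, normal approximation):
z_β = d · √(n/2) - z_{α/2}
z_β = 0.72 · √(84/2) - 2.241
z_β = 0.72 · 6.481 - 2.241
z_β = 2.425

Power = Φ(z_β) = Φ(2.425) ≈ 0.992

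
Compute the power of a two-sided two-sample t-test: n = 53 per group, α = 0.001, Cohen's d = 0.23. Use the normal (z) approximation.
Power ≈ 0.02

Power calculation (two-sample t-test, normal approximation):
z_β = d · √(n/2) - z_{α/2}
z_β = 0.23 · √(53/2) - 3.291
z_β = 0.23 · 5.148 - 3.291
z_β = -2.107

Power = Φ(z_β) = Φ(-2.107) ≈ 0.018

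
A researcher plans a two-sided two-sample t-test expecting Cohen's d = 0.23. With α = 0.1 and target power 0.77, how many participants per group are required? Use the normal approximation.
n = 215 per group

Sample size formula (two-sample t-test, normal approximation):
n = 2 · ((z_{α/2} + z_β) / d)²

z_{α/2} = 1.645 (for α = 0.1, two-sided)
z_β = 0.739 (for power = 0.77)
d = 0.23

n = 2 · ((1.645 + 0.739) / 0.23)²
n = 2 · (10.365)²
n ≈ 214.87
Round up to the next whole number: n = 215 per group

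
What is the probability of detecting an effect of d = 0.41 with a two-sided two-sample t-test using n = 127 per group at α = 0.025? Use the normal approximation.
Power ≈ 0.85

Power calculation (two-sample t-test, normal approximation):
z_β = d · √(n/2) - z_{α/2}
z_β = 0.41 · √(127/2) - 2.241
z_β = 0.41 · 7.969 - 2.241
z_β = 1.026

Power = Φ(z_β) = Φ(1.026) ≈ 0.847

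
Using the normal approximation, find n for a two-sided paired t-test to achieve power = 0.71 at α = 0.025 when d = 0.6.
n = 22 pairs

Sample size formula (paired t-test, normal approximation):
n = ((z_{α/2} + z_β) / d)²

z_{α/2} = 2.241 (for α = 0.025, two-sided)
z_β = 0.553 (for power = 0.71)
d = 0.6

n = ((2.241 + 0.553) / 0.6)²
n = (4.657)²
n ≈ 21.69
Round up to the next whole number: n = 22 pairs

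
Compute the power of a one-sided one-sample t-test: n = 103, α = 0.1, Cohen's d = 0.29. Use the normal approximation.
Power ≈ 0.95

Power calculation (one-sample t-test, normal approximation):
z_β = d · √n - z_α
z_β = 0.29 · √103 - 1.282
z_β = 0.29 · 10.149 - 1.282
z_β = 1.662

Power = Φ(z_β) = Φ(1.662) ≈ 0.952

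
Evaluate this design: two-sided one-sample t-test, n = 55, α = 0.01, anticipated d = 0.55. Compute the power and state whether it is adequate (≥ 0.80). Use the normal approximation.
Power ≈ 0.93; the study is adequately powered (power ≥ 0.80)

Power calculation (one-sample t-test, normal approximation):
z_β = d · √n - z_{α/2}
z_β = 0.55 · √55 - 2.576
z_β = 0.55 · 7.416 - 2.576
z_β = 1.503

Power = Φ(z_β) = Φ(1.503) ≈ 0.934

Effect size d = 0.55 is medium by Cohen's convention (0.2/0.5/0.8).

Threshold: power ≥ 0.80 is conventionally adequate.
Power ≈ 0.93 → the study is adequately powered (power ≥ 0.80).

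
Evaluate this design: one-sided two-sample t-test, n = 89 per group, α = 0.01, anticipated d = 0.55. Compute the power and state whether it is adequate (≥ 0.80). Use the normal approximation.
Power ≈ 0.91; the study is adequately powered (power ≥ 0.80)

Power calculation (two-sample t-test, normal approximation):
z_β = d · √(n/2) - z_α
z_β = 0.55 · √(89/2) - 2.326
z_β = 0.55 · 6.671 - 2.326
z_β = 1.343

Power = Φ(z_β) = Φ(1.343) ≈ 0.910

Effect size d = 0.55 is medium by Cohen's convention (0.2/0.5/0.8).

Threshold: power ≥ 0.80 is conventionally adequate.
Power ≈ 0.91 → the study is adequately powered (power ≥ 0.80).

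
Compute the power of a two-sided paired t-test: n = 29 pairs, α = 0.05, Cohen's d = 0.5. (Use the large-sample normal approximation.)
Power ≈ 0.77

Power calculation (paired t-test, normal approximation):
z_β = d · √n - z_{α/2}
z_β = 0.5 · √29 - 1.960
z_β = 0.5 · 5.385 - 1.960
z_β = 0.733

Power = Φ(z_β) = Φ(0.733) ≈ 0.768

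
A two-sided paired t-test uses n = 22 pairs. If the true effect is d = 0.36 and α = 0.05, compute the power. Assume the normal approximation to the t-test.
Power ≈ 0.39

Power calculation (paired t-test, normal approximation):
z_β = d · √n - z_{α/2}
z_β = 0.36 · √22 - 1.960
z_β = 0.36 · 4.690 - 1.960
z_β = -0.271

Power = Φ(z_β) = Φ(-0.271) ≈ 0.393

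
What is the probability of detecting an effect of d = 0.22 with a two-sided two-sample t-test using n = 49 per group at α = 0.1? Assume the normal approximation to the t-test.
Power ≈ 0.29

Power calculation (two-sample t-test, normal approximation):
z_β = d · √(n/2) - z_{α/2}
z_β = 0.22 · √(49/2) - 1.645
z_β = 0.22 · 4.950 - 1.645
z_β = -0.556

Power = Φ(z_β) = Φ(-0.556) ≈ 0.289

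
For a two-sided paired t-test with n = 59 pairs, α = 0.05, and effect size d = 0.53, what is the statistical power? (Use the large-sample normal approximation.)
Power ≈ 0.98

Power calculation (paired t-test, normal approximation):
z_β = d · √n - z_{α/2}
z_β = 0.53 · √59 - 1.960
z_β = 0.53 · 7.681 - 1.960
z_β = 2.111

Power = Φ(z_β) = Φ(2.111) ≈ 0.983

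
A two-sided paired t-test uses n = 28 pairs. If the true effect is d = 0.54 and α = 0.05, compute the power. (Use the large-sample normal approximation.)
Power ≈ 0.82

Power calculation (paired t-test, normal approximation):
z_β = d · √n - z_{α/2}
z_β = 0.54 · √28 - 1.960
z_β = 0.54 · 5.292 - 1.960
z_β = 0.897

Power = Φ(z_β) = Φ(0.897) ≈ 0.815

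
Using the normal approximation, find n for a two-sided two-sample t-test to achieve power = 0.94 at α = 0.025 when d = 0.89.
n = 37 per group

Sample size formula (two-sample t-test, normal approximation):
n = 2 · ((z_{α/2} + z_β) / d)²

z_{α/2} = 2.241 (for α = 0.025, two-sided)
z_β = 1.555 (for power = 0.94)
d = 0.89

n = 2 · ((2.241 + 1.555) / 0.89)²
n = 2 · (4.265)²
n ≈ 36.38
Round up to the next whole number: n = 37 per group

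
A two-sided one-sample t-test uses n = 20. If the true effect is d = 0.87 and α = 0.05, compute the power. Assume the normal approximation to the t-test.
Power ≈ 0.97

Power calculation (one-sample t-test, normal approximation):
z_β = d · √n - z_{α/2}
z_β = 0.87 · √20 - 1.960
z_β = 0.87 · 4.472 - 1.960
z_β = 1.931

Power = Φ(z_β) = Φ(1.931) ≈ 0.973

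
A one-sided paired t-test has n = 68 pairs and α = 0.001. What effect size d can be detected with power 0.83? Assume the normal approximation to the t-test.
d ≈ 0.49

Minimum detectable effect (paired t-test, normal approximation):
d = (z_α + z_β) / √n
d = (3.090 + 0.954) / √68
d = 4.044 / 8.246
d ≈ 0.49

By Cohen's convention (0.2 small / 0.5 medium / 0.8 large): small effect.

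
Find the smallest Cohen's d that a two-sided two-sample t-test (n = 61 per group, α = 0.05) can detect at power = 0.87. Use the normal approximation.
d ≈ 0.56

Minimum detectable effect (two-sample t-test, normal approximation):
d = (z_{α/2} + z_β) / √(n/2)
d = (1.960 + 1.126) / √(61/2)
d = 3.086 / 5.523
d ≈ 0.56

By Cohen's convention (0.2 small / 0.5 medium / 0.8 large): medium effect.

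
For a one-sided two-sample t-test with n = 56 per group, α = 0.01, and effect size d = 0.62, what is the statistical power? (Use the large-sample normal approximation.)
Power ≈ 0.83

Power calculation (two-sample t-test, normal approximation):
z_β = d · √(n/2) - z_α
z_β = 0.62 · √(56/2) - 2.326
z_β = 0.62 · 5.292 - 2.326
z_β = 0.954

Power = Φ(z_β) = Φ(0.954) ≈ 0.830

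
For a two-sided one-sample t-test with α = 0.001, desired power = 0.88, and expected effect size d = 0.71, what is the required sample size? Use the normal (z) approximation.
n = 40

Sample size formula (one-sample t-test, normal approximation):
n = ((z_{α/2} + z_β) / d)²

z_{α/2} = 3.291 (for α = 0.001, two-sided)
z_β = 1.175 (for power = 0.88)
d = 0.71

n = ((3.291 + 1.175) / 0.71)²
n = (6.290)²
n ≈ 39.56
Round up to the next whole number: n = 40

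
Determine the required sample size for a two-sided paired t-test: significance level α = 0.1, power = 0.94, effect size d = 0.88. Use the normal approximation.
n = 14 pairs

Sample size formula (paired t-test, normal approximation):
n = ((z_{α/2} + z_β) / d)²

z_{α/2} = 1.645 (for α = 0.1, two-sided)
z_β = 1.555 (for power = 0.94)
d = 0.88

n = ((1.645 + 1.555) / 0.88)²
n = (3.636)²
n ≈ 13.22
Round up to the next whole number: n = 14 pairs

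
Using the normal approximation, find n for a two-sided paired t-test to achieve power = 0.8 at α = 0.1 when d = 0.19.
n = 172 pairs

Sample size formula (paired t-test, normal approximation):
n = ((z_{α/2} + z_β) / d)²

z_{α/2} = 1.645 (for α = 0.1, two-sided)
z_β = 0.842 (for power = 0.8)
d = 0.19

n = ((1.645 + 0.842) / 0.19)²
n = (13.089)²
n ≈ 171.32
Round up to the next whole number: n = 172 pairs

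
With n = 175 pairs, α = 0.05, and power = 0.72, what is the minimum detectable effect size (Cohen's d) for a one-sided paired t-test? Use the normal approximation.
d ≈ 0.17

Minimum detectable effect (paired t-test, normal approximation):
d = (z_α + z_β) / √n
d = (1.645 + 0.583) / √175
d = 2.228 / 13.229
d ≈ 0.17

By Cohen's convention (0.2 small / 0.5 medium / 0.8 large): very small effect.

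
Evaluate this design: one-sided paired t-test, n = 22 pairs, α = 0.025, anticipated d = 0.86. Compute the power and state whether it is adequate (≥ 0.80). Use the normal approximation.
Power ≈ 0.98; the study is adequately powered (power ≥ 0.80)

Power calculation (paired t-test, normal approximation):
z_β = d · √n - z_α
z_β = 0.86 · √22 - 1.960
z_β = 0.86 · 4.690 - 1.960
z_β = 2.074

Power = Φ(z_β) = Φ(2.074) ≈ 0.981

Effect size d = 0.86 is large by Cohen's convention (0.2/0.5/0.8).

Threshold: power ≥ 0.80 is conventionally adequate.
Power ≈ 0.98 → the study is adequately powered (power ≥ 0.80).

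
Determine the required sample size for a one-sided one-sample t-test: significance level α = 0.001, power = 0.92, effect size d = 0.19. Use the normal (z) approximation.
n = 560

Sample size formula (one-sample t-test, normal approximation):
n = ((z_α + z_β) / d)²

z_α = 3.090 (for α = 0.001, one-sided)
z_β = 1.405 (for power = 0.92)
d = 0.19

n = ((3.090 + 1.405) / 0.19)²
n = (23.658)²
n ≈ 559.70
Round up to the next whole number: n = 560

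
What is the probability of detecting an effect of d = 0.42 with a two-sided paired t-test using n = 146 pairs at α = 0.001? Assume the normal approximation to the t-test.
Power ≈ 0.96

Power calculation (paired t-test, normal approximation):
z_β = d · √n - z_{α/2}
z_β = 0.42 · √146 - 3.291
z_β = 0.42 · 12.083 - 3.291
z_β = 1.784

Power = Φ(z_β) = Φ(1.784) ≈ 0.963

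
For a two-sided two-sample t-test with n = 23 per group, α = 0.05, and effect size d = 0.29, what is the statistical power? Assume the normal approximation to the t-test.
Power ≈ 0.16

Power calculation (two-sample t-test, normal approximation):
z_β = d · √(n/2) - z_{α/2}
z_β = 0.29 · √(23/2) - 1.960
z_β = 0.29 · 3.391 - 1.960
z_β = -0.977

Power = Φ(z_β) = Φ(-0.977) ≈ 0.164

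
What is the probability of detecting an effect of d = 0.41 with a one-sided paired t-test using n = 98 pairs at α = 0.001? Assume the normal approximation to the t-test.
Power ≈ 0.83

Power calculation (paired t-test, normal approximation):
z_β = d · √n - z_α
z_β = 0.41 · √98 - 3.090
z_β = 0.41 · 9.899 - 3.090
z_β = 0.969

Power = Φ(z_β) = Φ(0.969) ≈ 0.834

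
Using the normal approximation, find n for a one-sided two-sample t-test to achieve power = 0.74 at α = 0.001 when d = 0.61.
n = 75 per group

Sample size formula (two-sample t-test, normal approximation):
n = 2 · ((z_α + z_β) / d)²

z_α = 3.090 (for α = 0.001, one-sided)
z_β = 0.643 (for power = 0.74)
d = 0.61

n = 2 · ((3.090 + 0.643) / 0.61)²
n = 2 · (6.120)²
n ≈ 74.91
Round up to the next whole number: n = 75 per group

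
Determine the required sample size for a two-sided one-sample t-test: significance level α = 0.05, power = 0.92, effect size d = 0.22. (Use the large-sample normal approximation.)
n = 234

Sample size formula (one-sample t-test, normal approximation):
n = ((z_{α/2} + z_β) / d)²

z_{α/2} = 1.960 (for α = 0.05, two-sided)
z_β = 1.405 (for power = 0.92)
d = 0.22

n = ((1.960 + 1.405) / 0.22)²
n = (15.295)²
n ≈ 233.94
Round up to the next whole number: n = 234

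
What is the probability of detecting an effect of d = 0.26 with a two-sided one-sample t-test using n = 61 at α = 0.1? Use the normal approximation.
Power ≈ 0.65

Power calculation (one-sample t-test, normal approximation):
z_β = d · √n - z_{α/2}
z_β = 0.26 · √61 - 1.645
z_β = 0.26 · 7.810 - 1.645
z_β = 0.386

Power = Φ(z_β) = Φ(0.386) ≈ 0.650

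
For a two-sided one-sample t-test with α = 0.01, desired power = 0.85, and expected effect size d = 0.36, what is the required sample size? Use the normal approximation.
n = 101

Sample size formula (one-sample t-test, normal approximation):
n = ((z_{α/2} + z_β) / d)²

z_{α/2} = 2.576 (for α = 0.01, two-sided)
z_β = 1.036 (for power = 0.85)
d = 0.36

n = ((2.576 + 1.036) / 0.36)²
n = (10.033)²
n ≈ 100.66
Round up to the next whole number: n = 101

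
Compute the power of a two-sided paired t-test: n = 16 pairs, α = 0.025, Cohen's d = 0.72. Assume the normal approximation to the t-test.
Power ≈ 0.74

Power calculation (paired t-test, normal approximation):
z_β = d · √n - z_{α/2}
z_β = 0.72 · √16 - 2.241
z_β = 0.72 · 4.000 - 2.241
z_β = 0.639

Power = Φ(z_β) = Φ(0.639) ≈ 0.738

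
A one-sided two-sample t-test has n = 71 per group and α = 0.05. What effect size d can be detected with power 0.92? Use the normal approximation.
d ≈ 0.51

Minimum detectable effect (two-sample t-test, normal approximation):
d = (z_α + z_β) / √(n/2)
d = (1.645 + 1.405) / √(71/2)
d = 3.050 / 5.958
d ≈ 0.51

By Cohen's convention (0.2 small / 0.5 medium / 0.8 large): medium effect.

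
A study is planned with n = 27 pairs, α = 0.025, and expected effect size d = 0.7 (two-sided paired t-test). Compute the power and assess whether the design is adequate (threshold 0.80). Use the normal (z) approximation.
Power ≈ 0.92; the study is adequately powered (power ≥ 0.80)

Power calculation (paired t-test, normal approximation):
z_β = d · √n - z_{α/2}
z_β = 0.7 · √27 - 2.241
z_β = 0.7 · 5.196 - 2.241
z_β = 1.396

Power = Φ(z_β) = Φ(1.396) ≈ 0.919

Effect size d = 0.7 is medium by Cohen's convention (0.2/0.5/0.8).

Threshold: power ≥ 0.80 is conventionally adequate.
Power ≈ 0.92 → the study is adequately powered (power ≥ 0.80).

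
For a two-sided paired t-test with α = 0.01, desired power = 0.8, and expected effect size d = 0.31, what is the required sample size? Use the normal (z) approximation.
n = 122 pairs

Sample size formula (paired t-test, normal approximation):
n = ((z_{α/2} + z_β) / d)²

z_{α/2} = 2.576 (for α = 0.01, two-sided)
z_β = 0.842 (for power = 0.8)
d = 0.31

n = ((2.576 + 0.842) / 0.31)²
n = (11.026)²
n ≈ 121.57
Round up to the next whole number: n = 122 pairs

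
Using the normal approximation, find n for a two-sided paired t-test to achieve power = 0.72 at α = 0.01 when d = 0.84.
n = 15 pairs

Sample size formula (paired t-test, normal approximation):
n = ((z_{α/2} + z_β) / d)²

z_{α/2} = 2.576 (for α = 0.01, two-sided)
z_β = 0.583 (for power = 0.72)
d = 0.84

n = ((2.576 + 0.583) / 0.84)²
n = (3.761)²
n ≈ 14.15
Round up to the next whole number: n = 15 pairs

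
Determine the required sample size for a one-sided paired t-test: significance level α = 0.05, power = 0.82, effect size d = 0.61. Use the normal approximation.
n = 18 pairs

Sample size formula (paired t-test, normal approximation):
n = ((z_α + z_β) / d)²

z_α = 1.645 (for α = 0.05, one-sided)
z_β = 0.915 (for power = 0.82)
d = 0.61

n = ((1.645 + 0.915) / 0.61)²
n = (4.197)²
n ≈ 17.61
Round up to the next whole number: n = 18 pairs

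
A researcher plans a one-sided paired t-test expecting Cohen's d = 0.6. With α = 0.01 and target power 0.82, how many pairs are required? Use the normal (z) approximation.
n = 30 pairs

Sample size formula (paired t-test, normal approximation):
n = ((z_α + z_β) / d)²

z_α = 2.326 (for α = 0.01, one-sided)
z_β = 0.915 (for power = 0.82)
d = 0.6

n = ((2.326 + 0.915) / 0.6)²
n = (5.402)²
n ≈ 29.18
Round up to the next whole number: n = 30 pairs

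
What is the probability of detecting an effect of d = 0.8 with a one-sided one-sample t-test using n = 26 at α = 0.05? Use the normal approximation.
Power ≈ 0.99

Power calculation (one-sample t-test, normal approximation):
z_β = d · √n - z_α
z_β = 0.8 · √26 - 1.645
z_β = 0.8 · 5.099 - 1.645
z_β = 2.434

Power = Φ(z_β) = Φ(2.434) ≈ 0.993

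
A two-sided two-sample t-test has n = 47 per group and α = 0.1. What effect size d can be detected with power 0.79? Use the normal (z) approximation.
d ≈ 0.51

Minimum detectable effect (two-sample t-test, normal approximation):
d = (z_{α/2} + z_β) / √(n/2)
d = (1.645 + 0.806) / √(47/2)
d = 2.451 / 4.848
d ≈ 0.51

By Cohen's convention (0.2 small / 0.5 medium / 0.8 large): medium effect.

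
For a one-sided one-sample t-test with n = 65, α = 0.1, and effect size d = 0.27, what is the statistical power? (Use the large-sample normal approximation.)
Power ≈ 0.81

Power calculation (one-sample t-test, normal approximation):
z_β = d · √n - z_α
z_β = 0.27 · √65 - 1.282
z_β = 0.27 · 8.062 - 1.282
z_β = 0.895

Power = Φ(z_β) = Φ(0.895) ≈ 0.815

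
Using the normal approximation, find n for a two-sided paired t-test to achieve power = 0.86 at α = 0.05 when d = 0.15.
n = 411 pairs

Sample size formula (paired t-test, normal approximation):
n = ((z_{α/2} + z_β) / d)²

z_{α/2} = 1.960 (for α = 0.05, two-sided)
z_β = 1.080 (for power = 0.86)
d = 0.15

n = ((1.960 + 1.080) / 0.15)²
n = (20.267)²
n ≈ 410.75
Round up to the next whole number: n = 411 pairs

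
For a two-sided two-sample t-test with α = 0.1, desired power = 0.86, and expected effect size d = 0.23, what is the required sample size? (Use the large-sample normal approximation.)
n = 281 per group

Sample size formula (two-sample t-test, normal approximation):
n = 2 · ((z_{α/2} + z_β) / d)²

z_{α/2} = 1.645 (for α = 0.1, two-sided)
z_β = 1.080 (for power = 0.86)
d = 0.23

n = 2 · ((1.645 + 1.080) / 0.23)²
n = 2 · (11.848)²
n ≈ 280.75
Round up to the next whole number: n = 281 per group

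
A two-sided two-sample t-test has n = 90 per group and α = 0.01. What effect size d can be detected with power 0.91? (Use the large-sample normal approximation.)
d ≈ 0.58

Minimum detectable effect (two-sample t-test, normal approximation):
d = (z_{α/2} + z_β) / √(n/2)
d = (2.576 + 1.341) / √(90/2)
d = 3.917 / 6.708
d ≈ 0.58

By Cohen's convention (0.2 small / 0.5 medium / 0.8 large): medium effect.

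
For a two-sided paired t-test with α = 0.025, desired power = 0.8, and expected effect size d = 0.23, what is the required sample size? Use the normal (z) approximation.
n = 180 pairs

Sample size formula (paired t-test, normal approximation):
n = ((z_{α/2} + z_β) / d)²

z_{α/2} = 2.241 (for α = 0.025, two-sided)
z_β = 0.842 (for power = 0.8)
d = 0.23

n = ((2.241 + 0.842) / 0.23)²
n = (13.404)²
n ≈ 179.67
Round up to the next whole number: n = 180 pairs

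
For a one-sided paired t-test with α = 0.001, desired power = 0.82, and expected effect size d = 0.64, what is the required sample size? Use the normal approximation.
n = 40 pairs

Sample size formula (paired t-test, normal approximation):
n = ((z_α + z_β) / d)²

z_α = 3.090 (for α = 0.001, one-sided)
z_β = 0.915 (for power = 0.82)
d = 0.64

n = ((3.090 + 0.915) / 0.64)²
n = (6.258)²
n ≈ 39.16
Round up to the next whole number: n = 40 pairs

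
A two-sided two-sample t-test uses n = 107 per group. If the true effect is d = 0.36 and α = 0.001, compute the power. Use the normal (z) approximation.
Power ≈ 0.26

Power calculation (two-sample t-test, normal approximation):
z_β = d · √(n/2) - z_{α/2}
z_β = 0.36 · √(107/2) - 3.291
z_β = 0.36 · 7.314 - 3.291
z_β = -0.657

Power = Φ(z_β) = Φ(-0.657) ≈ 0.255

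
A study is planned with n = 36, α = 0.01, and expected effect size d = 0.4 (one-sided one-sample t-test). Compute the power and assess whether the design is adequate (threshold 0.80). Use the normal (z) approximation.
Power ≈ 0.53; the study is underpowered (power < 0.80)

Power calculation (one-sample t-test, normal approximation):
z_β = d · √n - z_α
z_β = 0.4 · √36 - 2.326
z_β = 0.4 · 6.000 - 2.326
z_β = 0.074

Power = Φ(z_β) = Φ(0.074) ≈ 0.529

Effect size d = 0.4 is small by Cohen's convention (0.2/0.5/0.8).

Threshold: power ≥ 0.80 is conventionally adequate.
Power ≈ 0.53 → the study is underpowered (power < 0.80).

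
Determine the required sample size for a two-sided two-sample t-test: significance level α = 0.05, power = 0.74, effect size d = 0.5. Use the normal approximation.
n = 55 per group

Sample size formula (two-sample t-test, normal approximation):
n = 2 · ((z_{α/2} + z_β) / d)²

z_{α/2} = 1.960 (for α = 0.05, two-sided)
z_β = 0.643 (for power = 0.74)
d = 0.5

n = 2 · ((1.960 + 0.643) / 0.5)²
n = 2 · (5.206)²
n ≈ 54.20
Round up to the next whole number: n = 55 per group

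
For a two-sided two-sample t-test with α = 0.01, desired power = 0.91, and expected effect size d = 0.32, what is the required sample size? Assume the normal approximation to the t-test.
n = 300 per group

Sample size formula (two-sample t-test, normal approximation):
n = 2 · ((z_{α/2} + z_β) / d)²

z_{α/2} = 2.576 (for α = 0.01, two-sided)
z_β = 1.341 (for power = 0.91)
d = 0.32

n = 2 · ((2.576 + 1.341) / 0.32)²
n = 2 · (12.241)²
n ≈ 299.68
Round up to the next whole number: n = 300 per group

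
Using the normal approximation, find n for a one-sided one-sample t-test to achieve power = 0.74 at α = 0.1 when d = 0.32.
n = 37

Sample size formula (one-sample t-test, normal approximation):
n = ((z_α + z_β) / d)²

z_α = 1.282 (for α = 0.1, one-sided)
z_β = 0.643 (for power = 0.74)
d = 0.32

n = ((1.282 + 0.643) / 0.32)²
n = (6.016)²
n ≈ 36.19
Round up to the next whole number: n = 37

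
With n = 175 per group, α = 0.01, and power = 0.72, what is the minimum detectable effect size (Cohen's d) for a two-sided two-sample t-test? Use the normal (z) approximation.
d ≈ 0.34

Minimum detectable effect (two-sample t-test, normal approximation):
d = (z_{α/2} + z_β) / √(n/2)
d = (2.576 + 0.583) / √(175/2)
d = 3.159 / 9.354
d ≈ 0.34

By Cohen's convention (0.2 small / 0.5 medium / 0.8 large): small effect.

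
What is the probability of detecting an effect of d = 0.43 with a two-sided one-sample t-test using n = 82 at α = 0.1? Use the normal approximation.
Power ≈ 0.99

Power calculation (one-sample t-test, normal approximation):
z_β = d · √n - z_{α/2}
z_β = 0.43 · √82 - 1.645
z_β = 0.43 · 9.055 - 1.645
z_β = 2.249

Power = Φ(z_β) = Φ(2.249) ≈ 0.988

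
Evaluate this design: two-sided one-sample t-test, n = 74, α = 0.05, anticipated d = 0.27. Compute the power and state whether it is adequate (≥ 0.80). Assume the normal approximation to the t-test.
Power ≈ 0.64; the study is underpowered (power < 0.80)

Power calculation (one-sample t-test, normal approximation):
z_β = d · √n - z_{α/2}
z_β = 0.27 · √74 - 1.960
z_β = 0.27 · 8.602 - 1.960
z_β = 0.363

Power = Φ(z_β) = Φ(0.363) ≈ 0.642

Effect size d = 0.27 is small by Cohen's convention (0.2/0.5/0.8).

Threshold: power ≥ 0.80 is conventionally adequate.
Power ≈ 0.64 → the study is underpowered (power < 0.80).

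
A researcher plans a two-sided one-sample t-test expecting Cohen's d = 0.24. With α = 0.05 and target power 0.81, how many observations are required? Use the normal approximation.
n = 140

Sample size formula (one-sample t-test, normal approximation):
n = ((z_{α/2} + z_β) / d)²

z_{α/2} = 1.960 (for α = 0.05, two-sided)
z_β = 0.878 (for power = 0.81)
d = 0.24

n = ((1.960 + 0.878) / 0.24)²
n = (11.825)²
n ≈ 139.83
Round up to the next whole number: n = 140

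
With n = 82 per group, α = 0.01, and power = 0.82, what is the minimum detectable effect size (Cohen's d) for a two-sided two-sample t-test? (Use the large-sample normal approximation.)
d ≈ 0.55

Minimum detectable effect (two-sample t-test, normal approximation):
d = (z_{α/2} + z_β) / √(n/2)
d = (2.576 + 0.915) / √(82/2)
d = 3.491 / 6.403
d ≈ 0.55

By Cohen's convention (0.2 small / 0.5 medium / 0.8 large): medium effect.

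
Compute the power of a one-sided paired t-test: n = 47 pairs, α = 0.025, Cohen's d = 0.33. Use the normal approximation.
Power ≈ 0.62

Power calculation (paired t-test, normal approximation):
z_β = d · √n - z_α
z_β = 0.33 · √47 - 1.960
z_β = 0.33 · 6.856 - 1.960
z_β = 0.302

Power = Φ(z_β) = Φ(0.302) ≈ 0.619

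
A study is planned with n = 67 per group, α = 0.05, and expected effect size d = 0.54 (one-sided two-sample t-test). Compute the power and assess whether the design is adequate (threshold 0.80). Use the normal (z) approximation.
Power ≈ 0.93; the study is adequately powered (power ≥ 0.80)

Power calculation (two-sample t-test, normal approximation):
z_β = d · √(n/2) - z_α
z_β = 0.54 · √(67/2) - 1.645
z_β = 0.54 · 5.788 - 1.645
z_β = 1.481

Power = Φ(z_β) = Φ(1.481) ≈ 0.931

Effect size d = 0.54 is medium by Cohen's convention (0.2/0.5/0.8).

Threshold: power ≥ 0.80 is conventionally adequate.
Power ≈ 0.93 → the study is adequately powered (power ≥ 0.80).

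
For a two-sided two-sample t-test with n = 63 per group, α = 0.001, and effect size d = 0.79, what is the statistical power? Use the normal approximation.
Power ≈ 0.87

Power calculation (two-sample t-test, normal approximation):
z_β = d · √(n/2) - z_{α/2}
z_β = 0.79 · √(63/2) - 3.291
z_β = 0.79 · 5.612 - 3.291
z_β = 1.143

Power = Φ(z_β) = Φ(1.143) ≈ 0.874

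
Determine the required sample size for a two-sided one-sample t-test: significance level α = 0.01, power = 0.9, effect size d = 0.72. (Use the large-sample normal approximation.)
n = 29

Sample size formula (one-sample t-test, normal approximation):
n = ((z_{α/2} + z_β) / d)²

z_{α/2} = 2.576 (for α = 0.01, two-sided)
z_β = 1.282 (for power = 0.9)
d = 0.72

n = ((2.576 + 1.282) / 0.72)²
n = (5.358)²
n ≈ 28.71
Round up to the next whole number: n = 29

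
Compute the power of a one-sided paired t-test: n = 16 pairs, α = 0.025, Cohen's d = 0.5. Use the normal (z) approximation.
Power ≈ 0.52

Power calculation (paired t-test, normal approximation):
z_β = d · √n - z_α
z_β = 0.5 · √16 - 1.960
z_β = 0.5 · 4.000 - 1.960
z_β = 0.040

Power = Φ(z_β) = Φ(0.040) ≈ 0.516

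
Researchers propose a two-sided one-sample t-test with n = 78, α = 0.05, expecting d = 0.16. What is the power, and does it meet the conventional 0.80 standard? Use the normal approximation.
Power ≈ 0.29; the study is underpowered (power < 0.80)

Power calculation (one-sample t-test, normal approximation):
z_β = d · √n - z_{α/2}
z_β = 0.16 · √78 - 1.960
z_β = 0.16 · 8.832 - 1.960
z_β = -0.547

Power = Φ(z_β) = Φ(-0.547) ≈ 0.292

Effect size d = 0.16 is very small by Cohen's convention (0.2/0.5/0.8).

Threshold: power ≥ 0.80 is conventionally adequate.
Power ≈ 0.29 → the study is underpowered (power < 0.80).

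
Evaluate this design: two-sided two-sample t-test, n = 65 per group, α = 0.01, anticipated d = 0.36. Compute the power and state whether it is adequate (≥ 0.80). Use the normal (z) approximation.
Power ≈ 0.30; the study is underpowered (power < 0.80)

Power calculation (two-sample t-test, normal approximation):
z_β = d · √(n/2) - z_{α/2}
z_β = 0.36 · √(65/2) - 2.576
z_β = 0.36 · 5.701 - 2.576
z_β = -0.524

Power = Φ(z_β) = Φ(-0.524) ≈ 0.300

Effect size d = 0.36 is small by Cohen's convention (0.2/0.5/0.8).

Threshold: power ≥ 0.80 is conventionally adequate.
Power ≈ 0.30 → the study is underpowered (power < 0.80).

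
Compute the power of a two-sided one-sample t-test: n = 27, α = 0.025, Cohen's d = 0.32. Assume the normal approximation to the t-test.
Power ≈ 0.28

Power calculation (one-sample t-test, normal approximation):
z_β = d · √n - z_{α/2}
z_β = 0.32 · √27 - 2.241
z_β = 0.32 · 5.196 - 2.241
z_β = -0.579

Power = Φ(z_β) = Φ(-0.579) ≈ 0.281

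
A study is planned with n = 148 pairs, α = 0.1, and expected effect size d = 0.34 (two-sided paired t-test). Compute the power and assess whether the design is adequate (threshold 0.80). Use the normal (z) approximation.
Power ≈ 0.99; the study is adequately powered (power ≥ 0.80)

Power calculation (paired t-test, normal approximation):
z_β = d · √n - z_{α/2}
z_β = 0.34 · √148 - 1.645
z_β = 0.34 · 12.166 - 1.645
z_β = 2.491

Power = Φ(z_β) = Φ(2.491) ≈ 0.994

Effect size d = 0.34 is small by Cohen's convention (0.2/0.5/0.8).

Threshold: power ≥ 0.80 is conventionally adequate.
Power ≈ 0.99 → the study is adequately powered (power ≥ 0.80).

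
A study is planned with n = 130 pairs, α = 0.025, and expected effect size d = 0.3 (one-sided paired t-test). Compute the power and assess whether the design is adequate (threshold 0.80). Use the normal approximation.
Power ≈ 0.93; the study is adequately powered (power ≥ 0.80)

Power calculation (paired t-test, normal approximation):
z_β = d · √n - z_α
z_β = 0.3 · √130 - 1.960
z_β = 0.3 · 11.402 - 1.960
z_β = 1.461

Power = Φ(z_β) = Φ(1.461) ≈ 0.928

Effect size d = 0.3 is small by Cohen's convention (0.2/0.5/0.8).

Threshold: power ≥ 0.80 is conventionally adequate.
Power ≈ 0.93 → the study is adequately powered (power ≥ 0.80).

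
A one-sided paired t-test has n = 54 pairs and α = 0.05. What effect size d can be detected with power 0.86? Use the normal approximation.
d ≈ 0.37

Minimum detectable effect (paired t-test, normal approximation):
d = (z_α + z_β) / √n
d = (1.645 + 1.080) / √54
d = 2.725 / 7.348
d ≈ 0.37

By Cohen's convention (0.2 small / 0.5 medium / 0.8 large): small effect.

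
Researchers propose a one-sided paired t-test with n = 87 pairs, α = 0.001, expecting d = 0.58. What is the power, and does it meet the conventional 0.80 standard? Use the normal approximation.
Power ≈ 0.99; the study is adequately powered (power ≥ 0.80)

Power calculation (paired t-test, normal approximation):
z_β = d · √n - z_α
z_β = 0.58 · √87 - 3.090
z_β = 0.58 · 9.327 - 3.090
z_β = 2.320

Power = Φ(z_β) = Φ(2.320) ≈ 0.990

Effect size d = 0.58 is medium by Cohen's convention (0.2/0.5/0.8).

Threshold: power ≥ 0.80 is conventionally adequate.
Power ≈ 0.99 → the study is adequately powered (power ≥ 0.80).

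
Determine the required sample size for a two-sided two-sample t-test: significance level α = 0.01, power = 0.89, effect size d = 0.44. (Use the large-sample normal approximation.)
n = 150 per group

Sample size formula (two-sample t-test, normal approximation):
n = 2 · ((z_{α/2} + z_β) / d)²

z_{α/2} = 2.576 (for α = 0.01, two-sided)
z_β = 1.227 (for power = 0.89)
d = 0.44

n = 2 · ((2.576 + 1.227) / 0.44)²
n = 2 · (8.643)²
n ≈ 149.40
Round up to the next whole number: n = 150 per group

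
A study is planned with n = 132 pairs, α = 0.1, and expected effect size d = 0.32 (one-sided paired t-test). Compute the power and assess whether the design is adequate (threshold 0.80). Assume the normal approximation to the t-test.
Power ≈ 0.99; the study is adequately powered (power ≥ 0.80)

Power calculation (paired t-test, normal approximation):
z_β = d · √n - z_α
z_β = 0.32 · √132 - 1.282
z_β = 0.32 · 11.489 - 1.282
z_β = 2.395

Power = Φ(z_β) = Φ(2.395) ≈ 0.992

Effect size d = 0.32 is small by Cohen's convention (0.2/0.5/0.8).

Threshold: power ≥ 0.80 is conventionally adequate.
Power ≈ 0.99 → the study is adequately powered (power ≥ 0.80).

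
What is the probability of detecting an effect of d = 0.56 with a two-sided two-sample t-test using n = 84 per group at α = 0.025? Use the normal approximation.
Power ≈ 0.92

Power calculation (two-sample t-test, normal approximation):
z_β = d · √(n/2) - z_{α/2}
z_β = 0.56 · √(84/2) - 2.241
z_β = 0.56 · 6.481 - 2.241
z_β = 1.388

Power = Φ(z_β) = Φ(1.388) ≈ 0.917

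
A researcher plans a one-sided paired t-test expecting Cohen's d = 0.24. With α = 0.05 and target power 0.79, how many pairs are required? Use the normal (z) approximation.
n = 105 pairs

Sample size formula (paired t-test, normal approximation):
n = ((z_α + z_β) / d)²

z_α = 1.645 (for α = 0.05, one-sided)
z_β = 0.806 (for power = 0.79)
d = 0.24

n = ((1.645 + 0.806) / 0.24)²
n = (10.213)²
n ≈ 104.31
Round up to the next whole number: n = 105 pairs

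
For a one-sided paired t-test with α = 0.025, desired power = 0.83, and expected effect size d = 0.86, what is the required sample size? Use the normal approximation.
n = 12 pairs

Sample size formula (paired t-test, normal approximation):
n = ((z_α + z_β) / d)²

z_α = 1.960 (for α = 0.025, one-sided)
z_β = 0.954 (for power = 0.83)
d = 0.86

n = ((1.960 + 0.954) / 0.86)²
n = (3.388)²
n ≈ 11.48
Round up to the next whole number: n = 12 pairs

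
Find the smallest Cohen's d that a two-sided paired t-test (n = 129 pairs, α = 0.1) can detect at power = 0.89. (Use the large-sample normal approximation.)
d ≈ 0.25

Minimum detectable effect (paired t-test, normal approximation):
d = (z_{α/2} + z_β) / √n
d = (1.645 + 1.227) / √129
d = 2.871 / 11.358
d ≈ 0.25

By Cohen's convention (0.2 small / 0.5 medium / 0.8 large): small effect.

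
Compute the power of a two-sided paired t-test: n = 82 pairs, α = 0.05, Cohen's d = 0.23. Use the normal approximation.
Power ≈ 0.55

Power calculation (paired t-test, normal approximation):
z_β = d · √n - z_{α/2}
z_β = 0.23 · √82 - 1.960
z_β = 0.23 · 9.055 - 1.960
z_β = 0.123

Power = Φ(z_β) = Φ(0.123) ≈ 0.549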